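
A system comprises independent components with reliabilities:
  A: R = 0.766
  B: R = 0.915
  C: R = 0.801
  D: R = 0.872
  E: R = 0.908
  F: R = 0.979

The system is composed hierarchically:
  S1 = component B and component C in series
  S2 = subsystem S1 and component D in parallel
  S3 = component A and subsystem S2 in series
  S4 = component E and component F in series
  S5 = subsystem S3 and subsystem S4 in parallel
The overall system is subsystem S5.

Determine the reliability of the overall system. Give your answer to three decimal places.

0.971

Series (B and C): 0.91500 × 0.80100 = 0.73292
Parallel ([0.73292] and D): 1 − (1 − 0.73292)(1 − 0.87200) = 0.96581
Series (A and [0.96581]): 0.76600 × 0.96581 = 0.73981
Series (E and F): 0.90800 × 0.97900 = 0.88893
Parallel ([0.73981] and [0.88893]): 1 − (1 − 0.73981)(1 − 0.88893) = 0.971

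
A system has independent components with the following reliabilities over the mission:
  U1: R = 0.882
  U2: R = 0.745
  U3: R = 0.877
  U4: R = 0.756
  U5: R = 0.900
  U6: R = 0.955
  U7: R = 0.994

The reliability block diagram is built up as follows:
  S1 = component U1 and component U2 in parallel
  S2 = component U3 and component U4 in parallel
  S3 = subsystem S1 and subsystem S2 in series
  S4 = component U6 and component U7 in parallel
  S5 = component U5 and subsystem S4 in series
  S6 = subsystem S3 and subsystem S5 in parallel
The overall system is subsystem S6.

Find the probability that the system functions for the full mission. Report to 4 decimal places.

Parallel (U1 and U2): 1 − (1 − 0.882000)(1 − 0.745000) = 0.969910
Parallel (U3 and U4): 1 − (1 − 0.877000)(1 − 0.756000) = 0.969988
Series ([0.969910] and [0.969988]): 0.969910 × 0.969988 = 0.940801
Parallel (U6 and U7): 1 − (1 − 0.955000)(1 − 0.994000) = 0.999730
Series (U5 and [0.999730]): 0.900000 × 0.999730 = 0.899757
Parallel ([0.940801] and [0.899757]): 1 − (1 − 0.940801)(1 − 0.899757) = 0.9941

0.9941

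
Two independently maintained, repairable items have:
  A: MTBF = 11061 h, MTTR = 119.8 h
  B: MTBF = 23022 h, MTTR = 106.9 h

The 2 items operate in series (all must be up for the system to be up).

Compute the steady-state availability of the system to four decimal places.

0.9847

A(A) = MTBF/(MTBF+MTTR) = 11061/(11061+119.8) = 0.989285
A(B) = MTBF/(MTBF+MTTR) = 23022/(23022+106.9) = 0.995378
Series availability: 0.989285 × 0.995378 = 0.9847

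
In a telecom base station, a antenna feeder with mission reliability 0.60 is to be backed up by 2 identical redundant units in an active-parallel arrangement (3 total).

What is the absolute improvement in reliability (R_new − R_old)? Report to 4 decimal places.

R_before = 0.60
R_after = 1 − (1 − 0.60)^3 = 0.9360
ΔR = 0.9360 − 0.60 = 0.3360

0.3360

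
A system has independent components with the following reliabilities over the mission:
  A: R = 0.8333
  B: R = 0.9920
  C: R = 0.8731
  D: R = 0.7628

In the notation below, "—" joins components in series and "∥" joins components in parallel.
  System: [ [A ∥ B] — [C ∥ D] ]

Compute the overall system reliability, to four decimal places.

0.9686

Parallel (A and B): 1 − (1 − 0.833300)(1 − 0.992000) = 0.998666
Parallel (C and D): 1 − (1 − 0.873100)(1 − 0.762800) = 0.969899
Series ([0.998666] and [0.969899]): 0.998666 × 0.969899 = 0.9686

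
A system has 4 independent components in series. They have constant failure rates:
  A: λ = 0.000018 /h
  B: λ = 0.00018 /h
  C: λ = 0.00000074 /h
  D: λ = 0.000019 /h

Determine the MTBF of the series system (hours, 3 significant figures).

Series of exponential components: λ_sys = Σ λ_i
λ_sys = 0.000018 + 0.00018 + 0.00000074 + 0.000019 = 2.1774e-04 /h
MTBF = 1 / λ_sys = 4590 h

4590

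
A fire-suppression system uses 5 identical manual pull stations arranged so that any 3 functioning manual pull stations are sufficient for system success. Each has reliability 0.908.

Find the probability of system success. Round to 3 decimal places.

R = Σ_{i=3}^{5} C(5,i) p^i (1−p)^{5−i} with p = 0.908
C(5,3)·0.908^3·0.092^2 = 0.06336
C(5,4)·0.908^4·0.092^1 = 0.31268
C(5,5)·0.908^5·0.092^0 = 0.61720
Sum = 0.993

0.993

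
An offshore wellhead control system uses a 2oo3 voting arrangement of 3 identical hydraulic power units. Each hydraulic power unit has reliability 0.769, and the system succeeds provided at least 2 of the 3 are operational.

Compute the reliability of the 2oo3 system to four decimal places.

0.8646

R = Σ_{i=2}^{3} C(3,i) p^i (1−p)^{3−i} with p = 0.769
C(3,2)·0.769^2·0.231^1 = 0.409813
C(3,3)·0.769^3·0.231^0 = 0.454757
Sum = 0.8646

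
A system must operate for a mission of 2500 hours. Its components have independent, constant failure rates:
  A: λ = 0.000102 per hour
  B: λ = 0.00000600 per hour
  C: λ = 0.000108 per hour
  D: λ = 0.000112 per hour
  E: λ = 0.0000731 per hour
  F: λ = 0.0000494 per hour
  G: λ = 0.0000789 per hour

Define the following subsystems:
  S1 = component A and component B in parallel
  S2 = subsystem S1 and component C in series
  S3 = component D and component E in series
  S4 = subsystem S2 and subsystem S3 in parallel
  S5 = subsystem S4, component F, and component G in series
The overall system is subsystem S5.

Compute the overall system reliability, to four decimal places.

0.6613

R(A) = exp(−0.000102 × 2500) = 0.774916
R(B) = exp(−0.00000600 × 2500) = 0.985112
R(C) = exp(−0.000108 × 2500) = 0.763379
R(D) = exp(−0.000112 × 2500) = 0.755784
R(E) = exp(−0.0000731 × 2500) = 0.832976
R(F) = exp(−0.0000494 × 2500) = 0.883822
R(G) = exp(−0.0000789 × 2500) = 0.820985
Parallel (A and B): 1 − (1 − 0.774916)(1 − 0.985112) = 0.996649
Series ([0.996649] and C): 0.996649 × 0.763379 = 0.760821
Series (D and E): 0.755784 × 0.832976 = 0.629550
Parallel ([0.760821] and [0.629550]): 1 − (1 − 0.760821)(1 − 0.629550) = 0.911396
Series ([0.911396], F, and G): 0.911396 × 0.883822 × 0.820985 = 0.6613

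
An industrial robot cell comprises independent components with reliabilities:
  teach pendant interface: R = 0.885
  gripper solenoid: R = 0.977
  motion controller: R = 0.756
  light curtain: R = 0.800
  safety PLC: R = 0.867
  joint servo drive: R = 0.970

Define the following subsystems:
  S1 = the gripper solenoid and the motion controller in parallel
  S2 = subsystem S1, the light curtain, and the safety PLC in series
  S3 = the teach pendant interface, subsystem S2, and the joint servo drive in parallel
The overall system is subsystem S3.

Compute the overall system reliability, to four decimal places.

0.9989

Parallel (gripper solenoid and motion controller): 1 − (1 − 0.977000)(1 − 0.756000) = 0.994388
Series ([0.994388], light curtain, and safety PLC): 0.994388 × 0.800000 × 0.867000 = 0.689708
Parallel (teach pendant interface, [0.689708], and joint servo drive): 1 − (1 − 0.885000)(1 − 0.689708)(1 − 0.970000) = 0.9989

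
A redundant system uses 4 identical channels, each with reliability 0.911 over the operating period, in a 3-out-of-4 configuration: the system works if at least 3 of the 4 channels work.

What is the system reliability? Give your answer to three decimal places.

R = Σ_{i=3}^{4} C(4,i) p^i (1−p)^{4−i} with p = 0.911
C(4,3)·0.911^3·0.089^1 = 0.26916
C(4,4)·0.911^4·0.089^0 = 0.68877
Sum = 0.958

0.958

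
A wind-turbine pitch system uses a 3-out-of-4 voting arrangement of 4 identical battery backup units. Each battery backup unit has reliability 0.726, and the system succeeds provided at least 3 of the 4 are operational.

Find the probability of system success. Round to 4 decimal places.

R = Σ_{i=3}^{4} C(4,i) p^i (1−p)^{4−i} with p = 0.726
C(4,3)·0.726^3·0.274^1 = 0.419392
C(4,4)·0.726^4·0.274^0 = 0.277809
Sum = 0.6972

0.6972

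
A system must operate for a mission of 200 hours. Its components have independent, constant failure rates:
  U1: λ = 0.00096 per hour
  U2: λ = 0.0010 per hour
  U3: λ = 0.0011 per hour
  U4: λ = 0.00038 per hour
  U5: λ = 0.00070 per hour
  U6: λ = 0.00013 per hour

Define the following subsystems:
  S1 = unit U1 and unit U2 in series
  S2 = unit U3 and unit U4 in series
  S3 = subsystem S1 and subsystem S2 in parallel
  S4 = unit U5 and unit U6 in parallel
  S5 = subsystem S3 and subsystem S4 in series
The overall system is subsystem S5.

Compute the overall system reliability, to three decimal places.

0.914

R(U1) = exp(−0.00096 × 200) = 0.82531
R(U2) = exp(−0.0010 × 200) = 0.81873
R(U3) = exp(−0.0011 × 200) = 0.80252
R(U4) = exp(−0.00038 × 200) = 0.92682
R(U5) = exp(−0.00070 × 200) = 0.86936
R(U6) = exp(−0.00013 × 200) = 0.97434
Series (U1 and U2): 0.82531 × 0.81873 = 0.67571
Series (U3 and U4): 0.80252 × 0.92682 = 0.74379
Parallel ([0.67571] and [0.74379]): 1 − (1 − 0.67571)(1 − 0.74379) = 0.91691
Parallel (U5 and U6): 1 − (1 − 0.86936)(1 − 0.97434) = 0.99665
Series ([0.91691] and [0.99665]): 0.91691 × 0.99665 = 0.914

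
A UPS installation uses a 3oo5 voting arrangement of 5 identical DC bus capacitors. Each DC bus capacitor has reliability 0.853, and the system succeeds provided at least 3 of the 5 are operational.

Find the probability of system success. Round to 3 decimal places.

R = Σ_{i=3}^{5} C(5,i) p^i (1−p)^{5−i} with p = 0.853
C(5,3)·0.853^3·0.147^2 = 0.13412
C(5,4)·0.853^4·0.147^1 = 0.38912
C(5,5)·0.853^5·0.147^0 = 0.45159
Sum = 0.975

0.975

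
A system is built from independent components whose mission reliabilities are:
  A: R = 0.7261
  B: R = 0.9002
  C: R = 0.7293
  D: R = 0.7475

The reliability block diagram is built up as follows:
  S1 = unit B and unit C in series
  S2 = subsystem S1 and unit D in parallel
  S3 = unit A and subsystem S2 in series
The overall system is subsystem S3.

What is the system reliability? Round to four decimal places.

Series (B and C): 0.900200 × 0.729300 = 0.656516
Parallel ([0.656516] and D): 1 − (1 − 0.656516)(1 − 0.747500) = 0.913270
Series (A and [0.913270]): 0.726100 × 0.913270 = 0.6631

0.6631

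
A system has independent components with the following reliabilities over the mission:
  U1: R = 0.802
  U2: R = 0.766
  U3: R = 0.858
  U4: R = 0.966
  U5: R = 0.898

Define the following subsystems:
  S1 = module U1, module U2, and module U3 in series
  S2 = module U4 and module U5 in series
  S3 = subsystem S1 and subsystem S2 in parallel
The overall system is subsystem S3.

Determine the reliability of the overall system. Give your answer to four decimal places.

0.9373

Series (U1, U2, and U3): 0.802000 × 0.766000 × 0.858000 = 0.527097
Series (U4 and U5): 0.966000 × 0.898000 = 0.867468
Parallel ([0.527097] and [0.867468]): 1 − (1 − 0.527097)(1 − 0.867468) = 0.9373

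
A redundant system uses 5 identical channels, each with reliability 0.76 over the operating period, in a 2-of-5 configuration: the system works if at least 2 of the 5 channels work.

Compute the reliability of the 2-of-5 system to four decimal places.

0.9866

R = Σ_{i=2}^{5} C(5,i) p^i (1−p)^{5−i} with p = 0.76
C(5,2)·0.76^2·0.24^3 = 0.079847
C(5,3)·0.76^3·0.24^2 = 0.252850
C(5,4)·0.76^4·0.24^1 = 0.400346
C(5,5)·0.76^5·0.24^0 = 0.253553
Sum = 0.9866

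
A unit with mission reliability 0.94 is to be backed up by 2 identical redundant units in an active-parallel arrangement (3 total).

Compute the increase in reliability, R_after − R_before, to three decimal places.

0.060

R_before = 0.94
R_after = 1 − (1 − 0.94)^3 = 1.000
ΔR = 1.000 − 0.94 = 0.060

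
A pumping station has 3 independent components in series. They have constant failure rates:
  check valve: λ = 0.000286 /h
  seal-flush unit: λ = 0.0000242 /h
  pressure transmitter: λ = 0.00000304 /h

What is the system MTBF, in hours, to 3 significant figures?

Series of exponential components: λ_sys = Σ λ_i
λ_sys = 0.000286 + 0.0000242 + 0.00000304 = 3.1324e-04 /h
MTBF = 1 / λ_sys = 3190 h

3190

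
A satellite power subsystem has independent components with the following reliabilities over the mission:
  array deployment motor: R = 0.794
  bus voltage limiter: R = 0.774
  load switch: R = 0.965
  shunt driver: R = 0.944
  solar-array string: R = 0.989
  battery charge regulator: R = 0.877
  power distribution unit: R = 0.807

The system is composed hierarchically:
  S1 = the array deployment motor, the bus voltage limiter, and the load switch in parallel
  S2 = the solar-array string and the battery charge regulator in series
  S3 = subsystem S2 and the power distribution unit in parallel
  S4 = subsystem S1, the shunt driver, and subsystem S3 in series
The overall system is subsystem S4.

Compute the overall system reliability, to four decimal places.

0.9183

Parallel (array deployment motor, bus voltage limiter, and load switch): 1 − (1 − 0.794000)(1 − 0.774000)(1 − 0.965000) = 0.998371
Series (solar-array string and battery charge regulator): 0.989000 × 0.877000 = 0.867353
Parallel ([0.867353] and power distribution unit): 1 − (1 − 0.867353)(1 − 0.807000) = 0.974399
Series ([0.998371], shunt driver, and [0.974399]): 0.998371 × 0.944000 × 0.974399 = 0.9183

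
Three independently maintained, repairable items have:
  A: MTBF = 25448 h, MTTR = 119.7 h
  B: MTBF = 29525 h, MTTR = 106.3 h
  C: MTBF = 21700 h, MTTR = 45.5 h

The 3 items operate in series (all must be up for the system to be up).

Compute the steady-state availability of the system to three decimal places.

A(A) = MTBF/(MTBF+MTTR) = 25448/(25448+119.7) = 0.995318
A(B) = MTBF/(MTBF+MTTR) = 29525/(29525+106.3) = 0.996413
A(C) = MTBF/(MTBF+MTTR) = 21700/(21700+45.5) = 0.997908
Series availability: 0.995318 × 0.996413 × 0.997908 = 0.990

0.990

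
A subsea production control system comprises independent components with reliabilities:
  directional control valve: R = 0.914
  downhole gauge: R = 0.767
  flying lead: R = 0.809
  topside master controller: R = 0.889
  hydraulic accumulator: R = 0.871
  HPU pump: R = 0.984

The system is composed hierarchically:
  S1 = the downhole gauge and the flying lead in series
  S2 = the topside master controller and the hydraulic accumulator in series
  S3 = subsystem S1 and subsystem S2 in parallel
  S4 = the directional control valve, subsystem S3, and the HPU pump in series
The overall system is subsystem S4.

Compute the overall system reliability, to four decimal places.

Series (downhole gauge and flying lead): 0.767000 × 0.809000 = 0.620503
Series (topside master controller and hydraulic accumulator): 0.889000 × 0.871000 = 0.774319
Parallel ([0.620503] and [0.774319]): 1 − (1 − 0.620503)(1 − 0.774319) = 0.914355
Series (directional control valve, [0.914355], and HPU pump): 0.914000 × 0.914355 × 0.984000 = 0.8223

0.8223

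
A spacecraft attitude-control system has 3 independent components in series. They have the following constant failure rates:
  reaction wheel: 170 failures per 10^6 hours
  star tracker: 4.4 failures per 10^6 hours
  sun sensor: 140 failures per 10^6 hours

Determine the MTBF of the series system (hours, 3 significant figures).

Series of exponential components: λ_sys = Σ λ_i
λ_sys = 0.00017 + 0.0000044 + 0.00014 = 3.1440e-04 /h
MTBF = 1 / λ_sys = 3180 h

3180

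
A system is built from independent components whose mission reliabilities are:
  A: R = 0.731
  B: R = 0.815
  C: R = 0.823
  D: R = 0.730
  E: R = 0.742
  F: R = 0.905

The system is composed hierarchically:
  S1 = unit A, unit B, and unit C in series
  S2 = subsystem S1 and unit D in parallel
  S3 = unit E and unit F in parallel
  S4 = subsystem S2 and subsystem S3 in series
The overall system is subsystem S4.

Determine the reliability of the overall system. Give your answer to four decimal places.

Series (A, B, and C): 0.731000 × 0.815000 × 0.823000 = 0.490315
Parallel ([0.490315] and D): 1 − (1 − 0.490315)(1 − 0.730000) = 0.862385
Parallel (E and F): 1 − (1 − 0.742000)(1 − 0.905000) = 0.975490
Series ([0.862385] and [0.975490]): 0.862385 × 0.975490 = 0.8412

0.8412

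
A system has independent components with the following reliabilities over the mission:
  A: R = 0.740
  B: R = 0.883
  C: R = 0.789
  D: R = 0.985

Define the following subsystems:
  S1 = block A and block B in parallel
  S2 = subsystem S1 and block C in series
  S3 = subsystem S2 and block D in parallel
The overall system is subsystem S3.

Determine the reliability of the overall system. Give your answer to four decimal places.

0.9965

Parallel (A and B): 1 − (1 − 0.740000)(1 − 0.883000) = 0.969580
Series ([0.969580] and C): 0.969580 × 0.789000 = 0.764999
Parallel ([0.764999] and D): 1 − (1 − 0.764999)(1 − 0.985000) = 0.9965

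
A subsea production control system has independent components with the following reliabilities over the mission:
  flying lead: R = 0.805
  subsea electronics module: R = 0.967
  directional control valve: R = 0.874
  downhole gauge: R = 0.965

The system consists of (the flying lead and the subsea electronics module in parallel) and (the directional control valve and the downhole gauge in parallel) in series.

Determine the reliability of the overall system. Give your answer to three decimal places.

0.989

Parallel (flying lead and subsea electronics module): 1 − (1 − 0.80500)(1 − 0.96700) = 0.99357
Parallel (directional control valve and downhole gauge): 1 − (1 − 0.87400)(1 − 0.96500) = 0.99559
Series ([0.99357] and [0.99559]): 0.99357 × 0.99559 = 0.989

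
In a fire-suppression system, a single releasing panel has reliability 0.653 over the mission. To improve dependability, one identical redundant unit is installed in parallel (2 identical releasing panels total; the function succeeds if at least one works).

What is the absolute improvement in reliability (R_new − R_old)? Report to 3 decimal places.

R_before = 0.653
R_after = 1 − (1 − 0.653)^2 = 0.880
ΔR = 0.880 − 0.653 = 0.227

0.227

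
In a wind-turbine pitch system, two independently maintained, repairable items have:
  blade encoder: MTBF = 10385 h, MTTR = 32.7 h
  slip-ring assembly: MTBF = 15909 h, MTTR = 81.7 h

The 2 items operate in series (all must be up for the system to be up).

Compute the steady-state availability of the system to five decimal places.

0.99177

A(blade encoder) = MTBF/(MTBF+MTTR) = 10385/(10385+32.7) = 0.996861
A(slip-ring assembly) = MTBF/(MTBF+MTTR) = 15909/(15909+81.7) = 0.994891
Series availability: 0.996861 × 0.994891 = 0.99177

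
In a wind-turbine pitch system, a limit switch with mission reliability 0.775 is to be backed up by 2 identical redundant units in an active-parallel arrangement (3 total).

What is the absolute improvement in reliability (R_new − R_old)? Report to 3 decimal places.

R_before = 0.775
R_after = 1 − (1 − 0.775)^3 = 0.989
ΔR = 0.989 − 0.775 = 0.214

0.214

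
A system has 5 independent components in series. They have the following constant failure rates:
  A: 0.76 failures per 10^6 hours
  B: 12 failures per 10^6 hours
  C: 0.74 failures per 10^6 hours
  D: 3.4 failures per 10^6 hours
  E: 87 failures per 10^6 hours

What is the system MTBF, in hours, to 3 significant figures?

Series of exponential components: λ_sys = Σ λ_i
λ_sys = 0.00000076 + 0.000012 + 0.00000074 + 0.0000034 + 0.000087 = 1.0390e-04 /h
MTBF = 1 / λ_sys = 9620 h

9620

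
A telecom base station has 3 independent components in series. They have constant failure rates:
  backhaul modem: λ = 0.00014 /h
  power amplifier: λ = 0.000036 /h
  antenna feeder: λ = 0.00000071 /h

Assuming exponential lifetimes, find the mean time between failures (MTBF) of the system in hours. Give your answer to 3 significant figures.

5660

Series of exponential components: λ_sys = Σ λ_i
λ_sys = 0.00014 + 0.000036 + 0.00000071 = 1.7671e-04 /h
MTBF = 1 / λ_sys = 5660 h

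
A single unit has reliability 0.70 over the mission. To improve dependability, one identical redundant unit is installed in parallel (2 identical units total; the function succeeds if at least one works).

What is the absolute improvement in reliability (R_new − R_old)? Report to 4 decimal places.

0.2100

R_before = 0.70
R_after = 1 − (1 − 0.70)^2 = 0.9100
ΔR = 0.9100 − 0.70 = 0.2100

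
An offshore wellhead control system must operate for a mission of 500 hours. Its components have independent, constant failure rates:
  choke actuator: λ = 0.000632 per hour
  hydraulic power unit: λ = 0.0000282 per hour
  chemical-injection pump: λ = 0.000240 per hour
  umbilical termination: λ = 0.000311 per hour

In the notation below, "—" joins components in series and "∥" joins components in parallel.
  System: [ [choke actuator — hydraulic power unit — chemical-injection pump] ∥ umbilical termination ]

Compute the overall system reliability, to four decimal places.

0.9478

R(choke actuator) = exp(−0.000632 × 500) = 0.729059
R(hydraulic power unit) = exp(−0.0000282 × 500) = 0.985999
R(chemical-injection pump) = exp(−0.000240 × 500) = 0.886920
R(umbilical termination) = exp(−0.000311 × 500) = 0.855987
Series (choke actuator, hydraulic power unit, and chemical-injection pump): 0.729059 × 0.985999 × 0.886920 = 0.637564
Parallel ([0.637564] and umbilical termination): 1 − (1 − 0.637564)(1 − 0.855987) = 0.9478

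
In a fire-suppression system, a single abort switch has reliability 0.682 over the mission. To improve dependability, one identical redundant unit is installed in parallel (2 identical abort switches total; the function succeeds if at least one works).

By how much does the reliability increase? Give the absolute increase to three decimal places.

0.217

R_before = 0.682
R_after = 1 − (1 − 0.682)^2 = 0.899
ΔR = 0.899 − 0.682 = 0.217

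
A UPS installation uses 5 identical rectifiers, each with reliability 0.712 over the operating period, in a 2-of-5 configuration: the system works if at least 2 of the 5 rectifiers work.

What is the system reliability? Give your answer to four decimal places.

0.9735

R = Σ_{i=2}^{5} C(5,i) p^i (1−p)^{5−i} with p = 0.712
C(5,2)·0.712^2·0.288^3 = 0.121098
C(5,3)·0.712^3·0.288^2 = 0.299381
C(5,4)·0.712^4·0.288^1 = 0.370069
C(5,5)·0.712^5·0.288^0 = 0.182978
Sum = 0.9735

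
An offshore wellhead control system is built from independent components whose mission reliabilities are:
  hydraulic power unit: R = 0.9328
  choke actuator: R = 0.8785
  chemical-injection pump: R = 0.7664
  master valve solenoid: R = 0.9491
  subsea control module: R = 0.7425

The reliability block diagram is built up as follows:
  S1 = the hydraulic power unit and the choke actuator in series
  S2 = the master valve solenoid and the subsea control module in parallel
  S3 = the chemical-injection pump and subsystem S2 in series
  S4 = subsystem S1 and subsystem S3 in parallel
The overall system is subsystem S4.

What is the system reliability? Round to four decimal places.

0.9560

Series (hydraulic power unit and choke actuator): 0.932800 × 0.878500 = 0.819465
Parallel (master valve solenoid and subsea control module): 1 − (1 − 0.949100)(1 − 0.742500) = 0.986893
Series (chemical-injection pump and [0.986893]): 0.766400 × 0.986893 = 0.756355
Parallel ([0.819465] and [0.756355]): 1 − (1 − 0.819465)(1 − 0.756355) = 0.9560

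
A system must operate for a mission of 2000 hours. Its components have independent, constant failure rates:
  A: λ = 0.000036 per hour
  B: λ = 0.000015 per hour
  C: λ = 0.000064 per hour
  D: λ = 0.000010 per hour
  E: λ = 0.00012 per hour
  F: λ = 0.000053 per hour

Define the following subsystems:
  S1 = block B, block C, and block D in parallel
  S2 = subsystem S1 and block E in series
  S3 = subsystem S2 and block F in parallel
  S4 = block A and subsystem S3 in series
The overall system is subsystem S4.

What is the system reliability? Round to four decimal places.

0.9106

R(A) = exp(−0.000036 × 2000) = 0.930531
R(B) = exp(−0.000015 × 2000) = 0.970446
R(C) = exp(−0.000064 × 2000) = 0.879853
R(D) = exp(−0.000010 × 2000) = 0.980199
R(E) = exp(−0.00012 × 2000) = 0.786628
R(F) = exp(−0.000053 × 2000) = 0.899425
Parallel (B, C, and D): 1 − (1 − 0.970446)(1 − 0.879853)(1 − 0.980199) = 0.999930
Series ([0.999930] and E): 0.999930 × 0.786628 = 0.786573
Parallel ([0.786573] and F): 1 − (1 − 0.786573)(1 − 0.899425) = 0.978535
Series (A and [0.978535]): 0.930531 × 0.978535 = 0.9106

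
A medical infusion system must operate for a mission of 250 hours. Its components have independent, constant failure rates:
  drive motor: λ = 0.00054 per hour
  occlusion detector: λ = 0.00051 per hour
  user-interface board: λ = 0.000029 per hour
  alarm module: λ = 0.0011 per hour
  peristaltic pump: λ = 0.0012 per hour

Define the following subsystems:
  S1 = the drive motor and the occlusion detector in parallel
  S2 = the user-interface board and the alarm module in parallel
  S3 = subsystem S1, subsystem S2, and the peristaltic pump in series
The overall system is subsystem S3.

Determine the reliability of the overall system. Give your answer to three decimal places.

0.728

R(drive motor) = exp(−0.00054 × 250) = 0.87372
R(occlusion detector) = exp(−0.00051 × 250) = 0.88029
R(user-interface board) = exp(−0.000029 × 250) = 0.99278
R(alarm module) = exp(−0.0011 × 250) = 0.75957
R(peristaltic pump) = exp(−0.0012 × 250) = 0.74082
Parallel (drive motor and occlusion detector): 1 − (1 − 0.87372)(1 − 0.88029) = 0.98488
Parallel (user-interface board and alarm module): 1 − (1 − 0.99278)(1 − 0.75957) = 0.99826
Series ([0.98488], [0.99826], and peristaltic pump): 0.98488 × 0.99826 × 0.74082 = 0.728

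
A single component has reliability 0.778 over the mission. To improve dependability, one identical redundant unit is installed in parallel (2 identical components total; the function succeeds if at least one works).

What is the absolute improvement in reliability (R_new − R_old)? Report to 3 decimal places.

R_before = 0.778
R_after = 1 − (1 − 0.778)^2 = 0.951
ΔR = 0.951 − 0.778 = 0.173

0.173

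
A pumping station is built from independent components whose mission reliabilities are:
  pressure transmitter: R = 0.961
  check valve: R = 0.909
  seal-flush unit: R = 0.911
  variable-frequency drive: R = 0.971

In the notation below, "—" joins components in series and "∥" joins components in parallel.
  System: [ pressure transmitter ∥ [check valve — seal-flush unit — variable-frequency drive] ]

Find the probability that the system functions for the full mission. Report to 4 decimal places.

Series (check valve, seal-flush unit, and variable-frequency drive): 0.909000 × 0.911000 × 0.971000 = 0.804084
Parallel (pressure transmitter and [0.804084]): 1 − (1 − 0.961000)(1 − 0.804084) = 0.9924

0.9924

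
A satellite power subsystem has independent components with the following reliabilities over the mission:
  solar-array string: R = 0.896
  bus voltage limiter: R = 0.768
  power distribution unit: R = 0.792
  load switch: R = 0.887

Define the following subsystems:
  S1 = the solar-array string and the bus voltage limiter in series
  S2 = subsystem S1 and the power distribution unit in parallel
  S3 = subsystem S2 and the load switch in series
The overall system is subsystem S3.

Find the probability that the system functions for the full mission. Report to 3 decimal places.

0.829

Series (solar-array string and bus voltage limiter): 0.89600 × 0.76800 = 0.68813
Parallel ([0.68813] and power distribution unit): 1 − (1 − 0.68813)(1 − 0.79200) = 0.93513
Series ([0.93513] and load switch): 0.93513 × 0.88700 = 0.829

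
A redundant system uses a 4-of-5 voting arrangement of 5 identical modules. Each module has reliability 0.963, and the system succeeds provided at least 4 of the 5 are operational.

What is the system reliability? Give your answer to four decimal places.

0.9873

R = Σ_{i=4}^{5} C(5,i) p^i (1−p)^{5−i} with p = 0.963
C(5,4)·0.963^4·0.037^1 = 0.159102
C(5,5)·0.963^5·0.037^0 = 0.828193
Sum = 0.9873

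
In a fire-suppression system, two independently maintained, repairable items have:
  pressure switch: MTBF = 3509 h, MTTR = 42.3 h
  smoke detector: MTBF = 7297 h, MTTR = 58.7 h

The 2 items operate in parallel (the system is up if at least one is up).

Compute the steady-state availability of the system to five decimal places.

0.99990

A(pressure switch) = MTBF/(MTBF+MTTR) = 3509/(3509+42.3) = 0.988089
A(smoke detector) = MTBF/(MTBF+MTTR) = 7297/(7297+58.7) = 0.992020
Parallel availability: 1 − (1 − 0.988089)(1 − 0.992020) = 0.99990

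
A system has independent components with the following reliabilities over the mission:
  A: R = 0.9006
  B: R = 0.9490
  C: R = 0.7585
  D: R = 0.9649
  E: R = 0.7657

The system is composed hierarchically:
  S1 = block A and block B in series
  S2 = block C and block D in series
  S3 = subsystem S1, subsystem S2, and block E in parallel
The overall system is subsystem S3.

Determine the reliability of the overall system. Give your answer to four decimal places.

0.9909

Series (A and B): 0.900600 × 0.949000 = 0.854669
Series (C and D): 0.758500 × 0.964900 = 0.731877
Parallel ([0.854669], [0.731877], and E): 1 − (1 − 0.854669)(1 − 0.731877)(1 − 0.765700) = 0.9909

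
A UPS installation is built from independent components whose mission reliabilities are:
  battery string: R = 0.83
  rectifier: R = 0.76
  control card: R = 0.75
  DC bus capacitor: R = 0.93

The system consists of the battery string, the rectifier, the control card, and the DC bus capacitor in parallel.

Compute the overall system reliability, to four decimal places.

Parallel (battery string, rectifier, control card, and DC bus capacitor): 1 − (1 − 0.830000)(1 − 0.760000)(1 − 0.750000)(1 − 0.930000) = 0.9993

0.9993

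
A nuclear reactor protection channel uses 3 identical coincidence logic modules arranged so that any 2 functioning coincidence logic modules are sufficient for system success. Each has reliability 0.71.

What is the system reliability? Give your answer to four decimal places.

R = Σ_{i=2}^{3} C(3,i) p^i (1−p)^{3−i} with p = 0.71
C(3,2)·0.71^2·0.29^1 = 0.438567
C(3,3)·0.71^3·0.29^0 = 0.357911
Sum = 0.7965

0.7965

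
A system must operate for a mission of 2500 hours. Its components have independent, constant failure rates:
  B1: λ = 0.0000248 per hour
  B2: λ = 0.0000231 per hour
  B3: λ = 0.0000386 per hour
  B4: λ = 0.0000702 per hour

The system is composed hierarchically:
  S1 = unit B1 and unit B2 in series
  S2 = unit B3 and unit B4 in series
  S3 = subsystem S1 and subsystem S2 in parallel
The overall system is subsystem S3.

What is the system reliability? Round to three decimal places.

0.973

R(B1) = exp(−0.0000248 × 2500) = 0.93988
R(B2) = exp(−0.0000231 × 2500) = 0.94389
R(B3) = exp(−0.0000386 × 2500) = 0.90801
R(B4) = exp(−0.0000702 × 2500) = 0.83904
Series (B1 and B2): 0.93988 × 0.94389 = 0.88714
Series (B3 and B4): 0.90801 × 0.83904 = 0.76186
Parallel ([0.88714] and [0.76186]): 1 − (1 − 0.88714)(1 − 0.76186) = 0.973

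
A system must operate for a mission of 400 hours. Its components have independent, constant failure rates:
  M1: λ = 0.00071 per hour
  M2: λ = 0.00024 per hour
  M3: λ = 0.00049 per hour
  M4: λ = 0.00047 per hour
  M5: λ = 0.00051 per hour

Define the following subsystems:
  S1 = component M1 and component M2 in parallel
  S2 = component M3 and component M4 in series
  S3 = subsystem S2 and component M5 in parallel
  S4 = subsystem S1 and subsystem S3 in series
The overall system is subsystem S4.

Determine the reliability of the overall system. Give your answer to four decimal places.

R(M1) = exp(−0.00071 × 400) = 0.752767
R(M2) = exp(−0.00024 × 400) = 0.908464
R(M3) = exp(−0.00049 × 400) = 0.822012
R(M4) = exp(−0.00047 × 400) = 0.828615
R(M5) = exp(−0.00051 × 400) = 0.815462
Parallel (M1 and M2): 1 − (1 − 0.752767)(1 − 0.908464) = 0.977369
Series (M3 and M4): 0.822012 × 0.828615 = 0.681131
Parallel ([0.681131] and M5): 1 − (1 − 0.681131)(1 − 0.815462) = 0.941157
Series ([0.977369] and [0.941157]): 0.977369 × 0.941157 = 0.9199

0.9199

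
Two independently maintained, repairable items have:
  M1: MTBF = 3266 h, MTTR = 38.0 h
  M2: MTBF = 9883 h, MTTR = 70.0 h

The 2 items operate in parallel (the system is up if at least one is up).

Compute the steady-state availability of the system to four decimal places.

A(M1) = MTBF/(MTBF+MTTR) = 3266/(3266+38.0) = 0.988499
A(M2) = MTBF/(MTBF+MTTR) = 9883/(9883+70.0) = 0.992967
Parallel availability: 1 − (1 − 0.988499)(1 − 0.992967) = 0.9999

0.9999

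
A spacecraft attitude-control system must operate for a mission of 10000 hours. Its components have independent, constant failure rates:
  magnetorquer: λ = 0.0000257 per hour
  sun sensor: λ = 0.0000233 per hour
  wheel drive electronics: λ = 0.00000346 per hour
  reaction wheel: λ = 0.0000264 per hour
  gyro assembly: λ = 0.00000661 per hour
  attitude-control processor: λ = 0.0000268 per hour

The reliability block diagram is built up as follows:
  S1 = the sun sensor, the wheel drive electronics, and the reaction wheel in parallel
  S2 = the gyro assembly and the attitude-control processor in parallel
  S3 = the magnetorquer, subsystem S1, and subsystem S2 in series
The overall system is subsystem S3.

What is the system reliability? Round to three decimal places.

0.760

R(magnetorquer) = exp(−0.0000257 × 10000) = 0.77337
R(sun sensor) = exp(−0.0000233 × 10000) = 0.79215
R(wheel drive electronics) = exp(−0.00000346 × 10000) = 0.96599
R(reaction wheel) = exp(−0.0000264 × 10000) = 0.76797
R(gyro assembly) = exp(−0.00000661 × 10000) = 0.93604
R(attitude-control processor) = exp(−0.0000268 × 10000) = 0.76491
Parallel (sun sensor, wheel drive electronics, and reaction wheel): 1 − (1 − 0.79215)(1 − 0.96599)(1 − 0.76797) = 0.99836
Parallel (gyro assembly and attitude-control processor): 1 − (1 − 0.93604)(1 − 0.76491) = 0.98496
Series (magnetorquer, [0.99836], and [0.98496]): 0.77337 × 0.99836 × 0.98496 = 0.760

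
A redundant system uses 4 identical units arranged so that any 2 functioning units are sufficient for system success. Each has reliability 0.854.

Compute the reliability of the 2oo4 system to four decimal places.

0.9889

R = Σ_{i=2}^{4} C(4,i) p^i (1−p)^{4−i} with p = 0.854
C(4,2)·0.854^2·0.146^2 = 0.093277
C(4,3)·0.854^3·0.146^1 = 0.363736
C(4,4)·0.854^4·0.146^0 = 0.531902
Sum = 0.9889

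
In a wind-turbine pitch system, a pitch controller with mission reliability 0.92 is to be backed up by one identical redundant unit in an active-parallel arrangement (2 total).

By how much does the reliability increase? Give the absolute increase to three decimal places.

R_before = 0.92
R_after = 1 − (1 − 0.92)^2 = 0.994
ΔR = 0.994 − 0.92 = 0.074

0.074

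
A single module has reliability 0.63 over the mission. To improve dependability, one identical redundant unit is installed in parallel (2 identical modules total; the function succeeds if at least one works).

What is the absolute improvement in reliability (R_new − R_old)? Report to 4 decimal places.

0.2331

R_before = 0.63
R_after = 1 − (1 − 0.63)^2 = 0.8631
ΔR = 0.8631 − 0.63 = 0.2331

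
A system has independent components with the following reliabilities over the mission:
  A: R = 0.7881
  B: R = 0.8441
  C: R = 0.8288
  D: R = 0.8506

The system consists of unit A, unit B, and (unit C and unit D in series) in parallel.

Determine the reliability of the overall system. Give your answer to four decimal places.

0.9903

Series (C and D): 0.828800 × 0.850600 = 0.704977
Parallel (A, B, and [0.704977]): 1 − (1 − 0.788100)(1 − 0.844100)(1 − 0.704977) = 0.9903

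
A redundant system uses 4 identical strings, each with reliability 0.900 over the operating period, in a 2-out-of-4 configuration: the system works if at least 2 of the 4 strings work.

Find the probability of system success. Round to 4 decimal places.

R = Σ_{i=2}^{4} C(4,i) p^i (1−p)^{4−i} with p = 0.900
C(4,2)·0.900^2·0.100^2 = 0.048600
C(4,3)·0.900^3·0.100^1 = 0.291600
C(4,4)·0.900^4·0.100^0 = 0.656100
Sum = 0.9963

0.9963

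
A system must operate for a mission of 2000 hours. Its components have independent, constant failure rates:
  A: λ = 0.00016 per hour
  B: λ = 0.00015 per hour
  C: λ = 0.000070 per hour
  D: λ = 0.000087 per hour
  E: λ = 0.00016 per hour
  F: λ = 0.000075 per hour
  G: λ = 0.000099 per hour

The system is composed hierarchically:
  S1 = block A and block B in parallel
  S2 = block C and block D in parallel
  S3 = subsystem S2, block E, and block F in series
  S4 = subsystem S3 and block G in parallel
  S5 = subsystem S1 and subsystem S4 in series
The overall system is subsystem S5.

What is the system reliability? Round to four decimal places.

R(A) = exp(−0.00016 × 2000) = 0.726149
R(B) = exp(−0.00015 × 2000) = 0.740818
R(C) = exp(−0.000070 × 2000) = 0.869358
R(D) = exp(−0.000087 × 2000) = 0.840297
R(E) = exp(−0.00016 × 2000) = 0.726149
R(F) = exp(−0.000075 × 2000) = 0.860708
R(G) = exp(−0.000099 × 2000) = 0.820370
Parallel (A and B): 1 − (1 − 0.726149)(1 − 0.740818) = 0.929023
Parallel (C and D): 1 − (1 − 0.869358)(1 − 0.840297) = 0.979136
Series ([0.979136], E, and F): 0.979136 × 0.726149 × 0.860708 = 0.611962
Parallel ([0.611962] and G): 1 − (1 − 0.611962)(1 − 0.820370) = 0.930297
Series ([0.929023] and [0.930297]): 0.929023 × 0.930297 = 0.8643

0.8643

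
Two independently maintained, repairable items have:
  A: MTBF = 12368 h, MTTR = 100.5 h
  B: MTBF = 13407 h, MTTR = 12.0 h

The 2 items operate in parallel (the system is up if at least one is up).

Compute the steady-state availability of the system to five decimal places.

0.99999

A(A) = MTBF/(MTBF+MTTR) = 12368/(12368+100.5) = 0.991940
A(B) = MTBF/(MTBF+MTTR) = 13407/(13407+12.0) = 0.999106
Parallel availability: 1 − (1 − 0.991940)(1 − 0.999106) = 0.99999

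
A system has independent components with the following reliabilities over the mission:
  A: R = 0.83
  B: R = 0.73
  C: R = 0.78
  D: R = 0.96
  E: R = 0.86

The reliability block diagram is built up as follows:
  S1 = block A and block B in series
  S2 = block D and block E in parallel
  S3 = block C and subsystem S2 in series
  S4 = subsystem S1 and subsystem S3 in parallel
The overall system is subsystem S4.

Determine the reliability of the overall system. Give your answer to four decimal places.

Series (A and B): 0.830000 × 0.730000 = 0.605900
Parallel (D and E): 1 − (1 − 0.960000)(1 − 0.860000) = 0.994400
Series (C and [0.994400]): 0.780000 × 0.994400 = 0.775632
Parallel ([0.605900] and [0.775632]): 1 − (1 − 0.605900)(1 − 0.775632) = 0.9116

0.9116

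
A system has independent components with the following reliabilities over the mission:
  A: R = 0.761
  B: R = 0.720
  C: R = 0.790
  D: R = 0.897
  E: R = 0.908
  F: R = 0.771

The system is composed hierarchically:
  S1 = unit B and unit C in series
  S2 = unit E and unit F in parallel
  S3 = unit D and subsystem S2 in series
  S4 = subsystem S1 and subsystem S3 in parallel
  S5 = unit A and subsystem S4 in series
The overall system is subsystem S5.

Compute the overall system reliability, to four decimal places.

Series (B and C): 0.720000 × 0.790000 = 0.568800
Parallel (E and F): 1 − (1 − 0.908000)(1 − 0.771000) = 0.978932
Series (D and [0.978932]): 0.897000 × 0.978932 = 0.878102
Parallel ([0.568800] and [0.878102]): 1 − (1 − 0.568800)(1 − 0.878102) = 0.947438
Series (A and [0.947438]): 0.761000 × 0.947438 = 0.7210

0.7210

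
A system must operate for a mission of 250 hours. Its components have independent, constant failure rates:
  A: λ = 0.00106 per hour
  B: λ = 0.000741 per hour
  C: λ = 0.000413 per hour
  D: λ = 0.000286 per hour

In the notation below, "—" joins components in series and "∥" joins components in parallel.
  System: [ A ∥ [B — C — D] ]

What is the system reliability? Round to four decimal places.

R(A) = exp(−0.00106 × 250) = 0.767206
R(B) = exp(−0.000741 × 250) = 0.830897
R(C) = exp(−0.000413 × 250) = 0.901901
R(D) = exp(−0.000286 × 250) = 0.930996
Series (B, C, and D): 0.830897 × 0.901901 × 0.930996 = 0.697676
Parallel (A and [0.697676]): 1 − (1 − 0.767206)(1 − 0.697676) = 0.9296

0.9296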